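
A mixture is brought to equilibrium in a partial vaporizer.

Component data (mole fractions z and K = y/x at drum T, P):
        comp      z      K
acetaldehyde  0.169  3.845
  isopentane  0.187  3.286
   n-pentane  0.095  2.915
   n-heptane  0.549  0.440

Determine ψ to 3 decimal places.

ψ = 0.575

Rachford–Rice: g(ψ) = Σ zᵢ(Kᵢ−1)/(1+ψ(Kᵢ−1)) = 0.
g(0) = ΣzᵢKᵢ − 1 = 0.783 and g(1) = 1 − Σzᵢ/Kᵢ = -0.381, so a root lies in (0, 1).
Iterate (Newton) starting at ψ = 0.35:
  ψ = 0.350: g = 0.2049, g' = -1.036 → ψ = 0.548
  ψ = 0.548: g = 0.0231, g' = -0.843 → ψ = 0.575
Converged at ψ = 0.575.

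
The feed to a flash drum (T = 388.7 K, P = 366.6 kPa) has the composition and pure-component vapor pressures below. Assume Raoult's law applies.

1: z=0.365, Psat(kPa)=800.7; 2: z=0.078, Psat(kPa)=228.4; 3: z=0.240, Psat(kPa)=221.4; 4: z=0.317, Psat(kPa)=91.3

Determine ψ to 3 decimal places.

ψ = 0.099

Raoult's law: Kᵢ = Pᵢˢᵃᵗ/P = Pᵢˢᵃᵗ/366.6.
  K_1 = 800.7/366.6 = 2.18412, K_2 = 228.4/366.6 = 0.62302, K_3 = 221.4/366.6 = 0.60393, K_4 = 91.3/366.6 = 0.24905
Material balance + equilibrium reduce to Σ zᵢ(Kᵢ−1)/(1+ψ(Kᵢ−1)) = 0.
Check two-phase: ΣzᵢKᵢ = 1.070 > 1 and Σzᵢ/Kᵢ = 1.963 > 1, so g(0) = 0.070 > 0 and g(1) = -0.963 < 0.
Iterate (Newton) starting at ψ = 0.5:
  ψ = 0.500: g = -0.2645, g' = -0.736 → ψ = 0.140
  ψ = 0.140: g = -0.0273, g' = -0.654 → ψ = 0.099
Converged at ψ = 0.099.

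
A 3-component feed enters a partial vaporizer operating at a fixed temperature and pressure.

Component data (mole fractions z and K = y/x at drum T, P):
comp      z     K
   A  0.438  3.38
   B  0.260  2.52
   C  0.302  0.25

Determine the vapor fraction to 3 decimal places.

ψ = 0.780

Let ψ = V/F and solve Σ zᵢ(Kᵢ−1)/(1+ψ(Kᵢ−1)) = 0.
Check two-phase: ΣzᵢKᵢ = 2.211 > 1 and Σzᵢ/Kᵢ = 1.441 > 1, so g(0) = 1.211 > 0 and g(1) = -0.441 < 0.
Iterate (Newton) starting at ψ = 0.52:
  ψ = 0.520: g = 0.3153, g' = -1.139 → ψ = 0.797
  ψ = 0.797: g = -0.0241, g' = -1.467 → ψ = 0.780
Converged at ψ = 0.780.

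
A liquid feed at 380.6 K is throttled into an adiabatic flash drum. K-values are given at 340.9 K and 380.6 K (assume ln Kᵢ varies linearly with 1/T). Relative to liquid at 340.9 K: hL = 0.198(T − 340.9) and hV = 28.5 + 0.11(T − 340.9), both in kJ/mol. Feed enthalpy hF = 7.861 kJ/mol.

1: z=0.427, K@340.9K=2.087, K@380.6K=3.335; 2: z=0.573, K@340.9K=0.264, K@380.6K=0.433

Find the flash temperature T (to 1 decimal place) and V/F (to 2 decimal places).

T = 351.9 K, V/F = 0.21

Adiabatic flash: solve Rachford–Rice at each trial T, then check hF = ψ·hV(T) + (1−ψ)·hL(T).
  T = 340.9 K: K = (2.087, 0.264), RR gives ψ = 0.053, H_out = 1.511 kJ/mol
  T = 380.6 K: K = (3.335, 0.433), RR gives ψ = 0.508, H_out = 20.556 kJ/mol
  T = 360.8 K: K = (2.674, 0.343), RR gives ψ = 0.308, H_out = 12.168 kJ/mol
  T = 350.9 K: K = (2.372, 0.302), RR gives ψ = 0.194, H_out = 7.348 kJ/mol
  T = 355.9 K: K = (2.522, 0.322), RR gives ψ = 0.254, H_out = 9.867 kJ/mol
  T = 353.4 K: K = (2.447, 0.312), RR gives ψ = 0.225, H_out = 8.633 kJ/mol
  T = 352.1 K: K = (2.408, 0.307), RR gives ψ = 0.209, H_out = 7.971 kJ/mol
Linear interpolation between T = 350.9 (H_out = 7.348) and T = 352.1 (H_out = 7.971) on hF = 7.861 gives T ≈ 351.9 K, at which ψ = 0.21.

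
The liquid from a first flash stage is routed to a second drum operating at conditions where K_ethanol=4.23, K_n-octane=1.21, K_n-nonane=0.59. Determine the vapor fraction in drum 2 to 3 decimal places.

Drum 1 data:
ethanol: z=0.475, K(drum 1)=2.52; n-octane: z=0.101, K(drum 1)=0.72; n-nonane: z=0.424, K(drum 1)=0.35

Drum 1:
Material balance + equilibrium reduce to Σ zᵢ(Kᵢ−1)/(1+ψ₁(Kᵢ−1)) = 0.
Feasibility: ΣzᵢKᵢ = 1.418, Σzᵢ/Kᵢ = 1.540 — both > 1, two phases present.
Newton iteration, ψ₁⁰ = 0.5:
  ψ₁ = 0.500: g = -0.0310, g' = -0.758 → ψ₁ = 0.459
Converged at ψ₁ = 0.459.
Drum-1 compositions:
  ethanol: x = 0.280, y = 0.705
  n-octane: x = 0.116, y = 0.083
  n-nonane: x = 0.604, y = 0.212
Drum-2 feed = drum-1 liquid: z₂ = (0.2798, 0.1159, 0.6043).
Drum 2:
Iterate (Newton) starting at ψ₂ = 0.61:
  ψ₂ = 0.610: g = -0.0046, g' = -0.516 → ψ₂ = 0.601
Converged at ψ₂ = 0.601.
  ethanol: x = 0.095, y = 0.402
  n-octane: x = 0.103, y = 0.125
  n-nonane: x = 0.802, y = 0.473

V/F (drum 2) = 0.601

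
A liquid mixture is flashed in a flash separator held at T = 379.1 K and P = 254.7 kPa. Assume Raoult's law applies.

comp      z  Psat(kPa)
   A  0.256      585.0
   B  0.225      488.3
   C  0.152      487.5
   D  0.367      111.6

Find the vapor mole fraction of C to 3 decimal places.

Raoult's law: Kᵢ = Pᵢˢᵃᵗ/P = Pᵢˢᵃᵗ/254.7.
  K_A = 585.0/254.7 = 2.29682, K_B = 488.3/254.7 = 1.91716, K_C = 487.5/254.7 = 1.91402, K_D = 111.6/254.7 = 0.43816
Newton–Raphson from β = 0.54:
  β = 0.540: g = 0.1303, g' = -0.529 → β = 0.786
  β = 0.786: g = -0.0042, g' = -0.584 → β = 0.779
Converged at β = 0.779.
Compositions from xᵢ = zᵢ/(1+β(Kᵢ−1)), yᵢ = Kᵢxᵢ:
  A: x = 0.127, y = 0.293
  B: x = 0.131, y = 0.252
  C: x = 0.089, y = 0.170
  D: x = 0.653, y = 0.286

y_C = 0.170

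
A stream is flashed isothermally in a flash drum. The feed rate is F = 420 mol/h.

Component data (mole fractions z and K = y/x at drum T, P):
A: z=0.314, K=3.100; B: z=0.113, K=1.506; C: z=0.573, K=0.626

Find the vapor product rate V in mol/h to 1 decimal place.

V = 314.6 mol/h

Material balance + equilibrium reduce to Σ zᵢ(Kᵢ−1)/(1+ψ(Kᵢ−1)) = 0.
Check two-phase: ΣzᵢKᵢ = 1.502 > 1 and Σzᵢ/Kᵢ = 1.092 > 1, so g(0) = 0.502 > 0 and g(1) = -0.092 < 0.
Newton–Raphson from ψ = 0.5:
  ψ = 0.500: g = 0.1037, g' = -0.469 → ψ = 0.721
  ψ = 0.721: g = 0.0107, g' = -0.385 → ψ = 0.749
Converged at ψ = 0.749.
Then V = ψ·F = 0.7491·420 = 314.6 mol/h and L = F − V = 105.4 mol/h.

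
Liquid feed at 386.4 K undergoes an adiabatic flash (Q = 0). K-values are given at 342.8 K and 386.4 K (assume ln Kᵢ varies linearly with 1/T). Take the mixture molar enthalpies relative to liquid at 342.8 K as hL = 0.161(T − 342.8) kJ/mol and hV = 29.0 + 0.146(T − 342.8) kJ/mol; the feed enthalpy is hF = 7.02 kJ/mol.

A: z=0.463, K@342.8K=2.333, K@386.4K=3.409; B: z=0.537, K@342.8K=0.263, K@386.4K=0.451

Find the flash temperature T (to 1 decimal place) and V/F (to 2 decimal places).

Adiabatic flash: solve Rachford–Rice at each trial T, then check hF = ψ·hV(T) + (1−ψ)·hL(T).
  T = 342.8 K: K = (2.333, 0.263), RR gives ψ = 0.225, H_out = 6.536 kJ/mol
  T = 386.4 K: K = (3.409, 0.451), RR gives ψ = 0.620, H_out = 24.607 kJ/mol
  T = 364.6 K: K = (2.852, 0.350), RR gives ψ = 0.422, H_out = 15.621 kJ/mol
  T = 353.7 K: K = (2.588, 0.305), RR gives ψ = 0.328, H_out = 11.204 kJ/mol
  T = 348.2 K: K = (2.458, 0.283), RR gives ψ = 0.278, H_out = 8.897 kJ/mol
  T = 345.5 K: K = (2.395, 0.273), RR gives ψ = 0.252, H_out = 7.731 kJ/mol
  T = 344.1 K: K = (2.363, 0.268), RR gives ψ = 0.238, H_out = 7.115 kJ/mol
Linear interpolation between T = 342.8 (H_out = 6.536) and T = 344.1 (H_out = 7.115) on hF = 7.02 gives T ≈ 343.9 K, at which ψ = 0.24.

T = 343.9 K, V/F = 0.24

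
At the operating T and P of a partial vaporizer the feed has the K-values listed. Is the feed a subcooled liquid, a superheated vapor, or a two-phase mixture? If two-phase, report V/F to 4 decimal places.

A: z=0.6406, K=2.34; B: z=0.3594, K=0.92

ΣzᵢKᵢ = 1.8297; Σzᵢ/Kᵢ = 0.6644.
Since Σzᵢ/Kᵢ < 1 the mixture is above its dew point — single vapor phase.

superheated vapor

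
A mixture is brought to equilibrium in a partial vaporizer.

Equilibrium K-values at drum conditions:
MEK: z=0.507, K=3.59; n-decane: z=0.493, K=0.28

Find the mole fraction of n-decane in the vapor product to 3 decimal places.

Binary case is linear: z₁(K₁−1)(1+ψ(K₂−1)) + z₂(K₂−1)(1+ψ(K₁−1)) = 0
⇒ ψ = [z₁(K₁−1)+z₂(K₂−1)] / [−(K₁−1)(K₂−1)] = 0.9582/1.8648 = 0.514
Compositions from xᵢ = zᵢ/(1+ψ(Kᵢ−1)), yᵢ = Kᵢxᵢ:
  MEK: x = 0.218, y = 0.781
  n-decane: x = 0.782, y = 0.219

y_n-decane = 0.219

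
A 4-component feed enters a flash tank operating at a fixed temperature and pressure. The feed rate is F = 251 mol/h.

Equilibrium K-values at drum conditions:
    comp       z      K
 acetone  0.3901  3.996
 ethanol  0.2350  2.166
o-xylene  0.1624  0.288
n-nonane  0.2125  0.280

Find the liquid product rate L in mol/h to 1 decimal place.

L = 77.5 mol/h

Rachford–Rice: g(β) = Σ zᵢ(Kᵢ−1)/(1+β(Kᵢ−1)) = 0.
Check two-phase: ΣzᵢKᵢ = 2.1741 > 1 and Σzᵢ/Kᵢ = 1.5289 > 1, so g(0) = 1.1741 > 0 and g(1) = -0.5289 < 0.
Newton iteration, β⁰ = 0.5:
  β = 0.5000: g = 0.22236, g' = -1.1561 → β = 0.6923
  β = 0.6923: g = -0.00132, g' = -1.2265 → β = 0.6913
Converged at β = 0.6913.
Then V = β·F = 0.6913·251 = 173.5 mol/h and L = F − V = 77.5 mol/h.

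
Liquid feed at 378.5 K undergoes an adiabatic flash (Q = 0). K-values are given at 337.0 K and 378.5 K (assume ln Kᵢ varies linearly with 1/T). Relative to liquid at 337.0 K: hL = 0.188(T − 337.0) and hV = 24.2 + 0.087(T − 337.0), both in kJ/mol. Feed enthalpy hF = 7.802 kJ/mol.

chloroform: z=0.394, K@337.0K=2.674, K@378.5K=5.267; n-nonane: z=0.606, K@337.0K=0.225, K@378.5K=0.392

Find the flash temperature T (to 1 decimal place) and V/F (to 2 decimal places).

Adiabatic flash: solve Rachford–Rice at each trial T, then check hF = ψ·hV(T) + (1−ψ)·hL(T).
  T = 337.0 K: K = (2.674, 0.225), RR gives ψ = 0.146, H_out = 3.542 kJ/mol
  T = 378.5 K: K = (5.267, 0.392), RR gives ψ = 0.506, H_out = 17.926 kJ/mol
  T = 357.8 K: K = (3.830, 0.302), RR gives ψ = 0.350, H_out = 11.653 kJ/mol
  T = 347.4 K: K = (3.218, 0.262), RR gives ψ = 0.260, H_out = 7.985 kJ/mol
  T = 342.2 K: K = (2.937, 0.243), RR gives ψ = 0.208, H_out = 5.894 kJ/mol
  T = 344.8 K: K = (3.075, 0.252), RR gives ψ = 0.235, H_out = 6.967 kJ/mol
  T = 346.1 K: K = (3.146, 0.257), RR gives ψ = 0.248, H_out = 7.483 kJ/mol
Linear interpolation between T = 346.1 (H_out = 7.483) and T = 347.4 (H_out = 7.985) on hF = 7.802 gives T ≈ 346.9 K, at which ψ = 0.26.

T = 346.9 K, V/F = 0.26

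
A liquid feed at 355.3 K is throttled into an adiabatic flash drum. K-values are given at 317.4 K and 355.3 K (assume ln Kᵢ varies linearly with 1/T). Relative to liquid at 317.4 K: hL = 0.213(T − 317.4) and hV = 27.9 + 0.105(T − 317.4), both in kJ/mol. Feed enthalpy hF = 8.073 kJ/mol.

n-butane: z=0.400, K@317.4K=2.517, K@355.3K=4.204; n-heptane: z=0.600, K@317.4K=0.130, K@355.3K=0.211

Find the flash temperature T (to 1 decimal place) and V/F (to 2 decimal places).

Adiabatic flash: solve Rachford–Rice at each trial T, then check hF = ψ·hV(T) + (1−ψ)·hL(T).
  T = 317.4 K: K = (2.517, 0.130), RR gives ψ = 0.064, H_out = 1.793 kJ/mol
  T = 355.3 K: K = (4.204, 0.211), RR gives ψ = 0.320, H_out = 15.684 kJ/mol
  T = 336.4 K: K = (3.302, 0.168), RR gives ψ = 0.220, H_out = 9.738 kJ/mol
  T = 326.9 K: K = (2.895, 0.148), RR gives ψ = 0.153, H_out = 6.134 kJ/mol
  T = 331.6 K: K = (3.093, 0.158), RR gives ψ = 0.188, H_out = 7.989 kJ/mol
  T = 334.0 K: K = (3.197, 0.163), RR gives ψ = 0.205, H_out = 8.880 kJ/mol
Linear interpolation between T = 331.6 (H_out = 7.989) and T = 334.0 (H_out = 8.880) on hF = 8.073 gives T ≈ 331.8 K, at which ψ = 0.19.

T = 331.8 K, V/F = 0.19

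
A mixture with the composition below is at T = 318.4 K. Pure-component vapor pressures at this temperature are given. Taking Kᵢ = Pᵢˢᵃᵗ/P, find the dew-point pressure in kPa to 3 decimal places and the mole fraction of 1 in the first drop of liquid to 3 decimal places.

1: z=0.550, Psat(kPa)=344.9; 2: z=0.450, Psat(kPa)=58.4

Pdew = 107.525 kPa, x_1 = 0.171

At the dew point ψ → 1, so Σzᵢ/Kᵢ = 1 with Kᵢ = Pᵢˢᵃᵗ/P ⇒ 1/P = Σzᵢ/Pᵢˢᵃᵗ.
1/P = 0.550/344.9 + 0.450/58.4 = 0.009300 ⇒ P = 107.525 kPa
xᵢ = zᵢP/Pᵢˢᵃᵗ ⇒ x_1 = 0.550·107.525/344.9 = 0.171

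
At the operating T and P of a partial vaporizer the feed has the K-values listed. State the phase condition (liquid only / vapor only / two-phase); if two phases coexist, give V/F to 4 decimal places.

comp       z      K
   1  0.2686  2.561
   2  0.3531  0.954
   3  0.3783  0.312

two-phase, V/F = 0.2022

ΣzᵢKᵢ = 1.1428; Σzᵢ/Kᵢ = 1.6875.
Both exceed 1, so a two-phase solution exists.
Rachford–Rice: g(ψ) = Σ zᵢ(Kᵢ−1)/(1+ψ(Kᵢ−1)) = 0.
Newton–Raphson from ψ = 0.5:
  ψ = 0.5000: g = -0.17789, g' = -0.6233 → ψ = 0.2146
  ψ = 0.2146: g = -0.00770, g' = -0.6145 → ψ = 0.2021
  ψ = 0.2021: g = 0.00004, g' = -0.6206 → ψ = 0.2022
Converged at ψ = 0.2022.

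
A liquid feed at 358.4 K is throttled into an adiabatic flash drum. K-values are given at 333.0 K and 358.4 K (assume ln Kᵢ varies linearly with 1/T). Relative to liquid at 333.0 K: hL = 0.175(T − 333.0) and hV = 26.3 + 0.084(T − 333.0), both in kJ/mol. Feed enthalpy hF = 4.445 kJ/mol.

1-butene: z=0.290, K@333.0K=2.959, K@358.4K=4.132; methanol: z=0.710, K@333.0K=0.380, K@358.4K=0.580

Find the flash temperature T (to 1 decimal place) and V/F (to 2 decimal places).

T = 336.4 K, V/F = 0.15

Adiabatic flash: solve Rachford–Rice at each trial T, then check hF = ψ·hV(T) + (1−ψ)·hL(T).
  T = 333.0 K: K = (2.959, 0.380), RR gives ψ = 0.105, H_out = 2.770 kJ/mol
  T = 358.4 K: K = (4.132, 0.580), RR gives ψ = 0.464, H_out = 15.571 kJ/mol
  T = 345.7 K: K = (3.518, 0.473), RR gives ψ = 0.268, H_out = 8.973 kJ/mol
  T = 339.4 K: K = (3.234, 0.425), RR gives ψ = 0.187, H_out = 5.923 kJ/mol
  T = 336.2 K: K = (3.095, 0.402), RR gives ψ = 0.146, H_out = 4.362 kJ/mol
  T = 337.8 K: K = (3.164, 0.414), RR gives ψ = 0.166, H_out = 5.145 kJ/mol
Linear interpolation between T = 336.2 (H_out = 4.362) and T = 337.8 (H_out = 5.145) on hF = 4.445 gives T ≈ 336.4 K, at which ψ = 0.15.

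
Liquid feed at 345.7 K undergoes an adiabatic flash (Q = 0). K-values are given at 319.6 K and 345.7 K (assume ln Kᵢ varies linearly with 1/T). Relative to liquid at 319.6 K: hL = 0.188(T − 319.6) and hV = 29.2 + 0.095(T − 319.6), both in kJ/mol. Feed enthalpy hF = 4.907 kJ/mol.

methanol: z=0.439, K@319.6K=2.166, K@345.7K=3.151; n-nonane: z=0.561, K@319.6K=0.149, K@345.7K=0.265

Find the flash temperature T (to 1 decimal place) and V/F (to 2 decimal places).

Adiabatic flash: solve Rachford–Rice at each trial T, then check hF = ψ·hV(T) + (1−ψ)·hL(T).
  T = 319.6 K: K = (2.166, 0.149), RR gives ψ = 0.035, H_out = 1.014 kJ/mol
  T = 345.7 K: K = (3.151, 0.265), RR gives ψ = 0.336, H_out = 13.915 kJ/mol
  T = 332.6 K: K = (2.630, 0.201), RR gives ψ = 0.205, H_out = 8.184 kJ/mol
  T = 326.1 K: K = (2.391, 0.173), RR gives ψ = 0.128, H_out = 4.880 kJ/mol
  T = 329.4 K: K = (2.511, 0.187), RR gives ψ = 0.169, H_out = 6.612 kJ/mol
  T = 327.8 K: K = (2.452, 0.180), RR gives ψ = 0.149, H_out = 5.788 kJ/mol
  T = 327.0 K: K = (2.424, 0.177), RR gives ψ = 0.139, H_out = 5.365 kJ/mol
  T = 326.6 K: K = (2.409, 0.175), RR gives ψ = 0.134, H_out = 5.151 kJ/mol
Linear interpolation between T = 326.1 (H_out = 4.880) and T = 326.6 (H_out = 5.151) on hF = 4.907 gives T ≈ 326.1 K, at which ψ = 0.13.

T = 326.1 K, V/F = 0.13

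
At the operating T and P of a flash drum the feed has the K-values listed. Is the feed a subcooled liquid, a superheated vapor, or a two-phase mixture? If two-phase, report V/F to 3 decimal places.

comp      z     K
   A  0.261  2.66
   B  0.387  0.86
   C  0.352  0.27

ΣzᵢKᵢ = 1.122; Σzᵢ/Kᵢ = 1.852.
Both exceed 1, so a two-phase solution exists.
Iterate (Newton) starting at ψ = 0.62:
  ψ = 0.620: g = -0.3152, g' = -0.810 → ψ = 0.231
  ψ = 0.231: g = -0.0517, g' = -0.655 → ψ = 0.152
  ψ = 0.152: g = 0.0017, g' = -0.704 → ψ = 0.154
Converged at ψ = 0.154.

two-phase, V/F = 0.154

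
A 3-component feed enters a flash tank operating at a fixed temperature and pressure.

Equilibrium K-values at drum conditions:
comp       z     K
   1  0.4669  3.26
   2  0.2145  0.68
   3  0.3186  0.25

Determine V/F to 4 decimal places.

V/F = 0.5308

Iterate (Newton) starting at V/F = 0.45:
  V/F = 0.4500: g = 0.08228, g' = -1.0245 → V/F = 0.5303
  V/F = 0.5303: g = 0.00053, g' = -1.0193 → V/F = 0.5308
Converged at V/F = 0.5308.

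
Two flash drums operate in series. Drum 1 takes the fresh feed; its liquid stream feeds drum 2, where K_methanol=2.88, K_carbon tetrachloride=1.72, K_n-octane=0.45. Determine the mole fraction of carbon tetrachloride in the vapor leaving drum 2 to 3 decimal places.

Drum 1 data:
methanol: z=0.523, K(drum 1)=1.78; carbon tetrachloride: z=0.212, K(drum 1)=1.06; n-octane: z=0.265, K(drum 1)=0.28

Drum 1:
Let ψ₁ = V/F and solve Σ zᵢ(Kᵢ−1)/(1+ψ₁(Kᵢ−1)) = 0.
g(0) = ΣzᵢKᵢ − 1 = 0.230 and g(1) = 1 − Σzᵢ/Kᵢ = -0.440, so a root lies in (0, 1).
Newton iteration, ψ₁⁰ = 0.32:
  ψ₁ = 0.320: g = 0.0910, g' = -0.436 → ψ₁ = 0.529
  ψ₁ = 0.529: g = -0.0068, g' = -0.518 → ψ₁ = 0.515
Converged at ψ₁ = 0.515.
Drum-1 compositions:
  methanol: x = 0.373, y = 0.664
  carbon tetrachloride: x = 0.206, y = 0.218
  n-octane: x = 0.421, y = 0.118
Drum-2 feed = drum-1 liquid: z₂ = (0.3731, 0.2056, 0.4213).
Drum 2:
Newton iteration, ψ₂⁰ = 0.43:
  ψ₂ = 0.430: g = 0.1974, g' = -0.684 → ψ₂ = 0.719
  ψ₂ = 0.719: g = 0.0128, g' = -0.633 → ψ₂ = 0.739
Converged at ψ₂ = 0.739.
  methanol: x = 0.156, y = 0.450
  carbon tetrachloride: x = 0.134, y = 0.231
  n-octane: x = 0.710, y = 0.319

y_carbon tetrachloride (drum 2) = 0.231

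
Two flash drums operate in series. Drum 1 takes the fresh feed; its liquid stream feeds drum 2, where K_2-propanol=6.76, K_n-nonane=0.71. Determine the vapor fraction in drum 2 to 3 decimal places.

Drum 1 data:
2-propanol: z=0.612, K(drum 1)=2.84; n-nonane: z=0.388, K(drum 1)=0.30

V/F (drum 2) = 0.825

Drum 1:
Material balance + equilibrium reduce to Σ zᵢ(Kᵢ−1)/(1+ψ₁(Kᵢ−1)) = 0.
Check two-phase: ΣzᵢKᵢ = 1.854 > 1 and Σzᵢ/Kᵢ = 1.509 > 1, so g(0) = 0.854 > 0 and g(1) = -0.509 < 0.
Binary case is linear: z₁(K₁−1)(1+ψ₁(K₂−1)) + z₂(K₂−1)(1+ψ₁(K₁−1)) = 0
⇒ ψ₁ = [z₁(K₁−1)+z₂(K₂−1)] / [−(K₁−1)(K₂−1)] = 0.8545/1.2880 = 0.663
Drum-1 compositions:
  2-propanol: x = 0.276, y = 0.783
  n-nonane: x = 0.724, y = 0.217
Drum-2 feed = drum-1 liquid: z₂ = (0.2756, 0.7244).
Drum 2:
Let ψ₂ = V/F and solve Σ zᵢ(Kᵢ−1)/(1+ψ₂(Kᵢ−1)) = 0.
Check two-phase: ΣzᵢKᵢ = 2.377 > 1 and Σzᵢ/Kᵢ = 1.061 > 1, so g(0) = 1.377 > 0 and g(1) = -0.061 < 0.
Binary case is linear: z₁(K₁−1)(1+ψ₂(K₂−1)) + z₂(K₂−1)(1+ψ₂(K₁−1)) = 0
⇒ ψ₂ = [z₁(K₁−1)+z₂(K₂−1)] / [−(K₁−1)(K₂−1)] = 1.3773/1.6704 = 0.825
  2-propanol: x = 0.048, y = 0.324
  n-nonane: x = 0.952, y = 0.676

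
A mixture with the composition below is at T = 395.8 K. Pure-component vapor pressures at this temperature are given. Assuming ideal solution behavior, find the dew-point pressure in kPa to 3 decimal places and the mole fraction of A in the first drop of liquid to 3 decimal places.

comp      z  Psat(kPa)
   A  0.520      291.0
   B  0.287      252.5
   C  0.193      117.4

Pdew = 218.937 kPa, x_A = 0.391

At the dew point ψ → 1, so Σzᵢ/Kᵢ = 1 with Kᵢ = Pᵢˢᵃᵗ/P ⇒ 1/P = Σzᵢ/Pᵢˢᵃᵗ.
1/P = 0.520/291.0 + 0.287/252.5 + 0.193/117.4 = 0.004568 ⇒ P = 218.937 kPa
xᵢ = zᵢP/Pᵢˢᵃᵗ ⇒ x_A = 0.520·218.937/291.0 = 0.391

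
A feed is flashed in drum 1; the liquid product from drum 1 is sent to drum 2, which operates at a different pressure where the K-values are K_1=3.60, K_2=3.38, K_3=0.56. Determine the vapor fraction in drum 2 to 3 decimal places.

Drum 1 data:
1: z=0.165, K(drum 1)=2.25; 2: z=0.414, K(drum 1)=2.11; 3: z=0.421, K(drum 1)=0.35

V/F (drum 2) = 0.559

Drum 1:
Rachford–Rice: g(ψ₁) = Σ zᵢ(Kᵢ−1)/(1+ψ₁(Kᵢ−1)) = 0.
Feasibility: ΣzᵢKᵢ = 1.392, Σzᵢ/Kᵢ = 1.472 — both > 1, two phases present.
Iterate (Newton) starting at ψ₁ = 0.37:
  ψ₁ = 0.370: g = 0.1065, g' = -0.685 → ψ₁ = 0.525
  ψ₁ = 0.525: g = -0.0008, g' = -0.708 → ψ₁ = 0.524
Converged at ψ₁ = 0.524.
Drum-1 compositions:
  1: x = 0.100, y = 0.224
  2: x = 0.262, y = 0.552
  3: x = 0.639, y = 0.224
Drum-2 feed = drum-1 liquid: z₂ = (0.0997, 0.2617, 0.6386).
Drum 2:
Material balance + equilibrium reduce to Σ zᵢ(Kᵢ−1)/(1+ψ₂(Kᵢ−1)) = 0.
Feasibility: ΣzᵢKᵢ = 1.601, Σzᵢ/Kᵢ = 1.245 — both > 1, two phases present.
Newton–Raphson from ψ₂ = 0.4:
  ψ₂ = 0.400: g = 0.1051, g' = -0.733 → ψ₂ = 0.543
  ψ₂ = 0.543: g = 0.0097, g' = -0.611 → ψ₂ = 0.559
Converged at ψ₂ = 0.559.
  1: x = 0.041, y = 0.146
  2: x = 0.112, y = 0.379
  3: x = 0.847, y = 0.474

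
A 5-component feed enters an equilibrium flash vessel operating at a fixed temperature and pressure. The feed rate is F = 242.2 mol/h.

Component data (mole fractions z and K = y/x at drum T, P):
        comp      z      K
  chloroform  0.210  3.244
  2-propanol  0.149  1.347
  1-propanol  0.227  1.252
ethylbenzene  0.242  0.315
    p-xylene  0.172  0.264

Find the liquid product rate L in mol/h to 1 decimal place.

Rachford–Rice: g(β) = Σ zᵢ(Kᵢ−1)/(1+β(Kᵢ−1)) = 0.
Feasibility: ΣzᵢKᵢ = 1.288, Σzᵢ/Kᵢ = 1.776 — both > 1, two phases present.
Newton iteration, β⁰ = 0.48:
  β = 0.480: g = -0.1205, g' = -0.745 → β = 0.318
  β = 0.318: g = -0.0028, g' = -0.731 → β = 0.314
Converged at β = 0.314.
Then V = β·F = 0.3143·242.2 = 76.1 mol/h and L = F − V = 166.1 mol/h.

L = 166.1 mol/h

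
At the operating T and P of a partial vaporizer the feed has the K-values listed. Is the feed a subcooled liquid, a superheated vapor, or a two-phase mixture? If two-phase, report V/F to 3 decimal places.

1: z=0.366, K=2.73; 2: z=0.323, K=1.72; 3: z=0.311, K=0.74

superheated vapor

ΣzᵢKᵢ = 1.785; Σzᵢ/Kᵢ = 0.742.
Since Σzᵢ/Kᵢ < 1 the mixture is above its dew point — single vapor phase.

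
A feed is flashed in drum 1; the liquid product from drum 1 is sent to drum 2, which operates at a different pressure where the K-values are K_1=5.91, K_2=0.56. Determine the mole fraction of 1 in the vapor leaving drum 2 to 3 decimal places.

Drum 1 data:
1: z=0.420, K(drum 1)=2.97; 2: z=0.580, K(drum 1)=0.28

Drum 1:
Rachford–Rice: g(ψ₁) = Σ zᵢ(Kᵢ−1)/(1+ψ₁(Kᵢ−1)) = 0.
Feasibility: ΣzᵢKᵢ = 1.410, Σzᵢ/Kᵢ = 2.213 — both > 1, two phases present.
Iterate (Newton) starting at ψ₁ = 0.3:
  ψ₁ = 0.300: g = -0.0126, g' = -1.133 → ψ₁ = 0.289
Converged at ψ₁ = 0.289.
Drum-1 compositions:
  1: x = 0.268, y = 0.795
  2: x = 0.732, y = 0.205
Drum-2 feed = drum-1 liquid: z₂ = (0.2677, 0.7323).
Drum 2:
Newton–Raphson from ψ₂ = 0.33:
  ψ₂ = 0.330: g = 0.1246, g' = -1.134 → ψ₂ = 0.440
  ψ₂ = 0.440: g = 0.0164, g' = -0.864 → ψ₂ = 0.459
Converged at ψ₂ = 0.459.
  1: x = 0.082, y = 0.486
  2: x = 0.918, y = 0.514

y_1 (drum 2) = 0.486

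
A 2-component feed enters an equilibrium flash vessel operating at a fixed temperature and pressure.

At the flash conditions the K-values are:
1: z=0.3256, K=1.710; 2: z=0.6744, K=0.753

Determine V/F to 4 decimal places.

Rachford–Rice: g(V/F) = Σ zᵢ(Kᵢ−1)/(1+V/F(Kᵢ−1)) = 0.
Feasibility: ΣzᵢKᵢ = 1.0646, Σzᵢ/Kᵢ = 1.0860 — both > 1, two phases present.
Newton–Raphson from V/F = 0.3:
  V/F = 0.3000: g = 0.01067, g' = -0.1595 → V/F = 0.3669
  V/F = 0.3669: g = 0.00022, g' = -0.1531 → V/F = 0.3684
Converged at V/F = 0.3684.

V/F = 0.3684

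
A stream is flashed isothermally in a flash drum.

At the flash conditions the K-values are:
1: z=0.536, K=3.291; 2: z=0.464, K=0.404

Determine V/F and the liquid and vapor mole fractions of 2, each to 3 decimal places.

Rachford–Rice: g(V/F) = Σ zᵢ(Kᵢ−1)/(1+V/F(Kᵢ−1)) = 0.
Check two-phase: ΣzᵢKᵢ = 1.951 > 1 and Σzᵢ/Kᵢ = 1.311 > 1, so g(0) = 0.951 > 0 and g(1) = -0.311 < 0.
Newton–Raphson from V/F = 0.5:
  V/F = 0.500: g = 0.1784, g' = -0.946 → V/F = 0.689
  V/F = 0.689: g = 0.0073, g' = -0.898 → V/F = 0.697
Converged at V/F = 0.697.
Compositions from xᵢ = zᵢ/(1+V/F(Kᵢ−1)), yᵢ = Kᵢxᵢ:
  1: x = 0.206, y = 0.679
  2: x = 0.794, y = 0.321

V/F = 0.697, x_2 = 0.794, y_2 = 0.321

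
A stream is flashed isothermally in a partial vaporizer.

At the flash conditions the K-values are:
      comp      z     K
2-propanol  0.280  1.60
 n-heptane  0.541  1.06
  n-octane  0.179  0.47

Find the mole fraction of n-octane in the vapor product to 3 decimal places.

y_n-octane = 0.133

Material balance + equilibrium reduce to Σ zᵢ(Kᵢ−1)/(1+ψ(Kᵢ−1)) = 0.
Check two-phase: ΣzᵢKᵢ = 1.106 > 1 and Σzᵢ/Kᵢ = 1.066 > 1, so g(0) = 0.106 > 0 and g(1) = -0.066 < 0.
Iterate (Newton) starting at ψ = 0.5:
  ψ = 0.500: g = 0.0317, g' = -0.155 → ψ = 0.705
  ψ = 0.705: g = -0.0022, g' = -0.180 → ψ = 0.692
Converged at ψ = 0.692.
Compositions from xᵢ = zᵢ/(1+ψ(Kᵢ−1)), yᵢ = Kᵢxᵢ:
  2-propanol: x = 0.198, y = 0.317
  n-heptane: x = 0.519, y = 0.551
  n-octane: x = 0.283, y = 0.133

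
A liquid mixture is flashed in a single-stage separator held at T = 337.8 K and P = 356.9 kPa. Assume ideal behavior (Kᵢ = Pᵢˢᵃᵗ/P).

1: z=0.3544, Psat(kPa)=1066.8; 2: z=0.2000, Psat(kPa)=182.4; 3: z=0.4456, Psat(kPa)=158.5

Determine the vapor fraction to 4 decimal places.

ψ = 0.3372

Raoult's law: Kᵢ = Pᵢˢᵃᵗ/P = Pᵢˢᵃᵗ/356.9.
  K_1 = 1066.8/356.9 = 2.989073, K_2 = 182.4/356.9 = 0.511068, K_3 = 158.5/356.9 = 0.444102
Newton–Raphson from ψ = 0.42:
  ψ = 0.4200: g = -0.06214, g' = -0.7263 → ψ = 0.3344
  ψ = 0.3344: g = 0.00214, g' = -0.7818 → ψ = 0.3372
Converged at ψ = 0.3372.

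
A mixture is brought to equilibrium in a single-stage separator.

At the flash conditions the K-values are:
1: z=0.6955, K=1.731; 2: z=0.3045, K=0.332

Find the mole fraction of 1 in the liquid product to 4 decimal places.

x_1 = 0.4775

Material balance + equilibrium reduce to Σ zᵢ(Kᵢ−1)/(1+V/F(Kᵢ−1)) = 0.
Feasibility: ΣzᵢKᵢ = 1.3050, Σzᵢ/Kᵢ = 1.3190 — both > 1, two phases present.
Newton–Raphson from V/F = 0.5:
  V/F = 0.5000: g = 0.06691, g' = -0.5057 → V/F = 0.6323
  V/F = 0.6323: g = -0.00446, g' = -0.5811 → V/F = 0.6247
  V/F = 0.6247: g = -0.00002, g' = -0.5753 → V/F = 0.6246
Converged at V/F = 0.6246.
Compositions from xᵢ = zᵢ/(1+V/F(Kᵢ−1)), yᵢ = Kᵢxᵢ:
  1: x = 0.4775, y = 0.8265
  2: x = 0.5225, y = 0.1735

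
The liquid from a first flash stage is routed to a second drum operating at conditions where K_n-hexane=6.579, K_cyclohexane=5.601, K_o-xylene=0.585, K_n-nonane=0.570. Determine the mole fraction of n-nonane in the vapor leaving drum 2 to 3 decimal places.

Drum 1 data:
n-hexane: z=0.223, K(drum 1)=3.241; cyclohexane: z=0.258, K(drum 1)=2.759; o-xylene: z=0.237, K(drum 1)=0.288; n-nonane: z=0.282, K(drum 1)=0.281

y_n-nonane (drum 2) = 0.287

Drum 1:
Material balance + equilibrium reduce to Σ zᵢ(Kᵢ−1)/(1+ψ₁(Kᵢ−1)) = 0.
g(0) = ΣzᵢKᵢ − 1 = 0.582 and g(1) = 1 − Σzᵢ/Kᵢ = -0.989, so a root lies in (0, 1).
Newton–Raphson from ψ₁ = 0.5:
  ψ₁ = 0.500: g = -0.1015, g' = -1.120 → ψ₁ = 0.409
  ψ₁ = 0.409: g = -0.0011, g' = -1.107 → ψ₁ = 0.408
Converged at ψ₁ = 0.408.
Drum-1 compositions:
  n-hexane: x = 0.116, y = 0.377
  cyclohexane: x = 0.150, y = 0.414
  o-xylene: x = 0.334, y = 0.096
  n-nonane: x = 0.399, y = 0.112
Drum-2 feed = drum-1 liquid: z₂ = (0.1164, 0.1501, 0.3342, 0.3993).
Drum 2:
Material balance + equilibrium reduce to Σ zᵢ(Kᵢ−1)/(1+ψ₂(Kᵢ−1)) = 0.
Check two-phase: ΣzᵢKᵢ = 2.030 > 1 and Σzᵢ/Kᵢ = 1.316 > 1, so g(0) = 1.030 > 0 and g(1) = -0.316 < 0.
Newton iteration, ψ₂⁰ = 0.58:
  ψ₂ = 0.580: g = -0.0697, g' = -0.669 → ψ₂ = 0.476
  ψ₂ = 0.476: g = 0.0057, g' = -0.790 → ψ₂ = 0.483
Converged at ψ₂ = 0.483.
  n-hexane: x = 0.032, y = 0.207
  cyclohexane: x = 0.047, y = 0.261
  o-xylene: x = 0.418, y = 0.245
  n-nonane: x = 0.504, y = 0.287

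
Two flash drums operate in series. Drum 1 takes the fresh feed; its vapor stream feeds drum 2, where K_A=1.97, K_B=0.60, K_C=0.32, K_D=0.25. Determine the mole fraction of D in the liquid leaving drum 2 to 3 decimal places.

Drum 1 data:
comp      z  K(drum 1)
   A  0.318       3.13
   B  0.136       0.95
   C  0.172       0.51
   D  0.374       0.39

x_D (drum 2) = 0.286

Drum 1:
Iterate (Newton) starting at ψ₁ = 0.57:
  ψ₁ = 0.570: g = -0.1678, g' = -0.701 → ψ₁ = 0.331
  ψ₁ = 0.331: g = 0.0041, g' = -0.774 → ψ₁ = 0.336
Converged at ψ₁ = 0.336.
Drum-1 compositions:
  A: x = 0.185, y = 0.580
  B: x = 0.138, y = 0.131
  C: x = 0.206, y = 0.105
  D: x = 0.470, y = 0.183
Drum-2 feed = drum-1 vapor: z₂ = (0.5801, 0.1314, 0.1050, 0.1835).
Drum 2:
Material balance + equilibrium reduce to Σ zᵢ(Kᵢ−1)/(1+ψ₂(Kᵢ−1)) = 0.
Check two-phase: ΣzᵢKᵢ = 1.301 > 1 and Σzᵢ/Kᵢ = 1.576 > 1, so g(0) = 0.301 > 0 and g(1) = -0.576 < 0.
Iterate (Newton) starting at ψ₂ = 0.45:
  ψ₂ = 0.450: g = 0.0170, g' = -0.632 → ψ₂ = 0.477
Converged at ψ₂ = 0.477.
  A: x = 0.397, y = 0.781
  B: x = 0.162, y = 0.097
  C: x = 0.155, y = 0.050
  D: x = 0.286, y = 0.071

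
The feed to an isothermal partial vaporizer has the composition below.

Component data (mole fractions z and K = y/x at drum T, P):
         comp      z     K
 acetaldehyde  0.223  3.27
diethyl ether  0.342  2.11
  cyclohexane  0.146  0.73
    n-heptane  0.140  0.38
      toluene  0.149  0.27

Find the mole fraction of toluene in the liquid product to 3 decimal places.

Newton iteration, V/F⁰ = 0.5:
  V/F = 0.500: g = 0.1386, g' = -0.751 → V/F = 0.685
  V/F = 0.685: g = -0.0027, g' = -0.808 → V/F = 0.681
Converged at V/F = 0.681.
Compositions from xᵢ = zᵢ/(1+V/F(Kᵢ−1)), yᵢ = Kᵢxᵢ:
  acetaldehyde: x = 0.088, y = 0.286
  diethyl ether: x = 0.195, y = 0.411
  cyclohexane: x = 0.179, y = 0.131
  n-heptane: x = 0.242, y = 0.092
  toluene: x = 0.296, y = 0.080

x_toluene = 0.296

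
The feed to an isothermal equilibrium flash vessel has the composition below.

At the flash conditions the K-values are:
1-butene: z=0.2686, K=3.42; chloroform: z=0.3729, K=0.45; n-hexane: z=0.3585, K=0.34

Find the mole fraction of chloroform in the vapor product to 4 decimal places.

Rachford–Rice: g(β) = Σ zᵢ(Kᵢ−1)/(1+β(Kᵢ−1)) = 0.
Check two-phase: ΣzᵢKᵢ = 1.2083 > 1 and Σzᵢ/Kᵢ = 1.9616 > 1, so g(0) = 0.2083 > 0 and g(1) = -0.9616 < 0.
Iterate (Newton) starting at β = 0.5:
  β = 0.5000: g = -0.34192, g' = -0.8846 → β = 0.1135
  β = 0.1135: g = 0.03548, g' = -1.2791 → β = 0.1412
  β = 0.1412: g = 0.00118, g' = -1.1963 → β = 0.1422
Converged at β = 0.1422.
Compositions from xᵢ = zᵢ/(1+β(Kᵢ−1)), yᵢ = Kᵢxᵢ:
  1-butene: x = 0.1998, y = 0.6834
  chloroform: x = 0.4045, y = 0.1820
  n-hexane: x = 0.3956, y = 0.1345

y_chloroform = 0.1820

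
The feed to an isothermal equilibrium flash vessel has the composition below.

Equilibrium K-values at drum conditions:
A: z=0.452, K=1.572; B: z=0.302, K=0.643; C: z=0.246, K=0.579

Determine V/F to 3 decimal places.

Material balance + equilibrium reduce to Σ zᵢ(Kᵢ−1)/(1+V/F(Kᵢ−1)) = 0.
Feasibility: ΣzᵢKᵢ = 1.047, Σzᵢ/Kᵢ = 1.182 — both > 1, two phases present.
Newton iteration, V/F⁰ = 0.5:
  V/F = 0.500: g = -0.0614, g' = -0.216 → V/F = 0.216
  V/F = 0.216: g = -0.0007, g' = -0.215 → V/F = 0.213
Converged at V/F = 0.213.

V/F = 0.213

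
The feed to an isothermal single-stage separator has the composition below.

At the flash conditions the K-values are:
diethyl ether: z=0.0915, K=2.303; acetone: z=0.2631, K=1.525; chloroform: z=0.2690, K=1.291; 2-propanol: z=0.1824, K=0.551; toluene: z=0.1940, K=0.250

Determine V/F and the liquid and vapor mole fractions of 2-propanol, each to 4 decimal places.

V/F = 0.2861, x_2-propanol = 0.2093, y_2-propanol = 0.1153

Material balance + equilibrium reduce to Σ zᵢ(Kᵢ−1)/(1+V/F(Kᵢ−1)) = 0.
g(0) = ΣzᵢKᵢ − 1 = 0.1082 and g(1) = 1 − Σzᵢ/Kᵢ = -0.5277, so a root lies in (0, 1).
Newton–Raphson from V/F = 0.34:
  V/F = 0.3400: g = -0.02090, g' = -0.3935 → V/F = 0.2869
  V/F = 0.2869: g = -0.00032, g' = -0.3821 → V/F = 0.2861
Converged at V/F = 0.2861.
Compositions from xᵢ = zᵢ/(1+V/F(Kᵢ−1)), yᵢ = Kᵢxᵢ:
  diethyl ether: x = 0.0667, y = 0.1535
  acetone: x = 0.2287, y = 0.3488
  chloroform: x = 0.2483, y = 0.3206
  2-propanol: x = 0.2093, y = 0.1153
  toluene: x = 0.2470, y = 0.0617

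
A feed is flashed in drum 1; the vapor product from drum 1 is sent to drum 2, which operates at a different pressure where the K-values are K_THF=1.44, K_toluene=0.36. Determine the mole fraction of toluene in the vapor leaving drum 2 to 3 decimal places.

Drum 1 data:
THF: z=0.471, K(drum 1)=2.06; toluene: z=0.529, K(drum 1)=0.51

y_toluene (drum 2) = 0.147

Drum 1:
Let ψ₁ = V/F and solve Σ zᵢ(Kᵢ−1)/(1+ψ₁(Kᵢ−1)) = 0.
Check two-phase: ΣzᵢKᵢ = 1.240 > 1 and Σzᵢ/Kᵢ = 1.266 > 1, so g(0) = 0.240 > 0 and g(1) = -0.266 < 0.
Iterate (Newton) starting at ψ₁ = 0.5:
  ψ₁ = 0.500: g = -0.0170, g' = -0.449 → ψ₁ = 0.462
Converged at ψ₁ = 0.462.
Drum-1 compositions:
  THF: x = 0.316, y = 0.651
  toluene: x = 0.684, y = 0.349
Drum-2 feed = drum-1 vapor: z₂ = (0.6512, 0.3488).
Drum 2:
Rachford–Rice: g(ψ₂) = Σ zᵢ(Kᵢ−1)/(1+ψ₂(Kᵢ−1)) = 0.
Feasibility: ΣzᵢKᵢ = 1.063, Σzᵢ/Kᵢ = 1.421 — both > 1, two phases present.
Iterate (Newton) starting at ψ₂ = 0.5:
  ψ₂ = 0.500: g = -0.0934, g' = -0.394 → ψ₂ = 0.263
  ψ₂ = 0.263: g = -0.0115, g' = -0.308 → ψ₂ = 0.225
Converged at ψ₂ = 0.225.
  THF: x = 0.593, y = 0.853
  toluene: x = 0.407, y = 0.147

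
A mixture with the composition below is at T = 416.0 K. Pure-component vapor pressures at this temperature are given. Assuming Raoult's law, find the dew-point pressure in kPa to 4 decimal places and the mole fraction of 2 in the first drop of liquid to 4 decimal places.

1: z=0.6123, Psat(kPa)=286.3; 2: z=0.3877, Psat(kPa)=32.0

At the dew point ψ → 1, so Σzᵢ/Kᵢ = 1 with Kᵢ = Pᵢˢᵃᵗ/P ⇒ 1/P = Σzᵢ/Pᵢˢᵃᵗ.
1/P = 0.6123/286.3 + 0.3877/32.0 = 0.0142543 ⇒ P = 70.1543 kPa
xᵢ = zᵢP/Pᵢˢᵃᵗ ⇒ x_2 = 0.3877·70.1543/32.0 = 0.8500

Pdew = 70.1543 kPa, x_2 = 0.8500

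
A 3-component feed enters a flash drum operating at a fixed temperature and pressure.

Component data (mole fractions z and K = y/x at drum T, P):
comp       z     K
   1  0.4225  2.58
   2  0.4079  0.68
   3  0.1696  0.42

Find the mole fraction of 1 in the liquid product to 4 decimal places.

x_1 = 0.2062

Newton iteration, V/F⁰ = 0.53:
  V/F = 0.5300: g = 0.06410, g' = -0.4919 → V/F = 0.6603
  V/F = 0.6603: g = 0.00179, g' = -0.4696 → V/F = 0.6641
Converged at V/F = 0.6641.
Compositions from xᵢ = zᵢ/(1+V/F(Kᵢ−1)), yᵢ = Kᵢxᵢ:
  1: x = 0.2062, y = 0.5319
  2: x = 0.5180, y = 0.3522
  3: x = 0.2759, y = 0.1159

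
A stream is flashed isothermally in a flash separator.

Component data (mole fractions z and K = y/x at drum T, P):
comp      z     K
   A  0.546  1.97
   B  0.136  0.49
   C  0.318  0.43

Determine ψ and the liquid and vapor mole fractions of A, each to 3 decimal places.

Material balance + equilibrium reduce to Σ zᵢ(Kᵢ−1)/(1+ψ(Kᵢ−1)) = 0.
Feasibility: ΣzᵢKᵢ = 1.279, Σzᵢ/Kᵢ = 1.294 — both > 1, two phases present.
Iterate (Newton) starting at ψ = 0.5:
  ψ = 0.500: g = 0.0100, g' = -0.499 → ψ = 0.520
Converged at ψ = 0.520.
Compositions from xᵢ = zᵢ/(1+ψ(Kᵢ−1)), yᵢ = Kᵢxᵢ:
  A: x = 0.363, y = 0.715
  B: x = 0.185, y = 0.091
  C: x = 0.452, y = 0.194

ψ = 0.520, x_A = 0.363, y_A = 0.715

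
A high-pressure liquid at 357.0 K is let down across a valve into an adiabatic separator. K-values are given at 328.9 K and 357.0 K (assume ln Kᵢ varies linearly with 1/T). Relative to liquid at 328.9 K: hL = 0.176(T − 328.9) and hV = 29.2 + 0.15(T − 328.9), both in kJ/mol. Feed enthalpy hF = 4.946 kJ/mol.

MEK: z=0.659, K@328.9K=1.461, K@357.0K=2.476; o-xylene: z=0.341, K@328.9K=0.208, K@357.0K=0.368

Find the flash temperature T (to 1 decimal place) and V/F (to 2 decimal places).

Adiabatic flash: solve Rachford–Rice at each trial T, then check hF = ψ·hV(T) + (1−ψ)·hL(T).
  T = 328.9 K: K = (1.461, 0.208), RR gives ψ = 0.092, H_out = 2.697 kJ/mol
  T = 357.0 K: K = (2.476, 0.368), RR gives ψ = 0.812, H_out = 28.054 kJ/mol
  T = 342.9 K: K = (1.921, 0.280), RR gives ψ = 0.544, H_out = 18.165 kJ/mol
  T = 335.9 K: K = (1.680, 0.242), RR gives ψ = 0.368, H_out = 11.905 kJ/mol
  T = 332.4 K: K = (1.568, 0.224), RR gives ψ = 0.249, H_out = 7.871 kJ/mol
  T = 330.6 K: K = (1.512, 0.216), RR gives ψ = 0.175, H_out = 5.394 kJ/mol
Linear interpolation between T = 328.9 (H_out = 2.697) and T = 330.6 (H_out = 5.394) on hF = 4.946 gives T ≈ 330.3 K, at which ψ = 0.16.

T = 330.3 K, V/F = 0.16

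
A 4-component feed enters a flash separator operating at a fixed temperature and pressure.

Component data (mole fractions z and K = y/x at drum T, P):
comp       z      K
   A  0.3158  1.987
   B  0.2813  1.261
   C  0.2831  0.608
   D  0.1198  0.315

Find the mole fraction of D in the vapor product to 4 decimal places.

y_D = 0.0593

Material balance + equilibrium reduce to Σ zᵢ(Kᵢ−1)/(1+V/F(Kᵢ−1)) = 0.
g(0) = ΣzᵢKᵢ − 1 = 0.1921 and g(1) = 1 − Σzᵢ/Kᵢ = -0.2280, so a root lies in (0, 1).
Newton–Raphson from V/F = 0.45:
  V/F = 0.4500: g = 0.02816, g' = -0.3445 → V/F = 0.5318
  V/F = 0.5318: g = -0.00040, g' = -0.3556 → V/F = 0.5306
Converged at V/F = 0.5306.
Compositions from xᵢ = zᵢ/(1+V/F(Kᵢ−1)), yᵢ = Kᵢxᵢ:
  A: x = 0.2073, y = 0.4118
  B: x = 0.2471, y = 0.3116
  C: x = 0.3575, y = 0.2173
  D: x = 0.1882, y = 0.0593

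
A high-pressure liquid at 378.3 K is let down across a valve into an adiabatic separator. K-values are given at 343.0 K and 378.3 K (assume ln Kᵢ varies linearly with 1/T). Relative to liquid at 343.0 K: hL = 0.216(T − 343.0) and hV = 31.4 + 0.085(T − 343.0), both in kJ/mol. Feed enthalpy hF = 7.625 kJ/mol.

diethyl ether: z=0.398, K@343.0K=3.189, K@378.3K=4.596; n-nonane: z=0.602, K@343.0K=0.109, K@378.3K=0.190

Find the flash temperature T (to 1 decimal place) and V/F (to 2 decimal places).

T = 349.3 K, V/F = 0.20

Adiabatic flash: solve Rachford–Rice at each trial T, then check hF = ψ·hV(T) + (1−ψ)·hL(T).
  T = 343.0 K: K = (3.189, 0.109), RR gives ψ = 0.172, H_out = 5.391 kJ/mol
  T = 378.3 K: K = (4.596, 0.190), RR gives ψ = 0.324, H_out = 16.299 kJ/mol
  T = 360.6 K: K = (3.861, 0.146), RR gives ψ = 0.255, H_out = 11.235 kJ/mol
  T = 351.8 K: K = (3.517, 0.127), RR gives ψ = 0.216, H_out = 8.449 kJ/mol
  T = 347.4 K: K = (3.351, 0.118), RR gives ψ = 0.195, H_out = 6.960 kJ/mol
  T = 349.6 K: K = (3.434, 0.122), RR gives ψ = 0.206, H_out = 7.714 kJ/mol
Linear interpolation between T = 347.4 (H_out = 6.960) and T = 349.6 (H_out = 7.714) on hF = 7.625 gives T ≈ 349.3 K, at which ψ = 0.20.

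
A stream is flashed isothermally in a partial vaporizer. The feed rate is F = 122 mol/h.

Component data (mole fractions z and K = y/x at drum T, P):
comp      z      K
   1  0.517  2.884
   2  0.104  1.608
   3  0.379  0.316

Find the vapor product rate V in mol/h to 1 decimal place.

V = 81.4 mol/h

Let ψ = V/F and solve Σ zᵢ(Kᵢ−1)/(1+ψ(Kᵢ−1)) = 0.
g(0) = ΣzᵢKᵢ − 1 = 0.778 and g(1) = 1 − Σzᵢ/Kᵢ = -0.443, so a root lies in (0, 1).
Iterate (Newton) starting at ψ = 0.48:
  ψ = 0.480: g = 0.1745, g' = -0.922 → ψ = 0.669
  ψ = 0.669: g = -0.0023, g' = -0.981 → ψ = 0.667
Converged at ψ = 0.667.
Then V = ψ·F = 0.6669·122 = 81.4 mol/h and L = F − V = 40.6 mol/h.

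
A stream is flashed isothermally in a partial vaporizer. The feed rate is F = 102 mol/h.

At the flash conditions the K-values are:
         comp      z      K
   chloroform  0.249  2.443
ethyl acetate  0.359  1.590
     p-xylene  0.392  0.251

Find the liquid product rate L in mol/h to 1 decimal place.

L = 64.0 mol/h

Rachford–Rice: g(ψ) = Σ zᵢ(Kᵢ−1)/(1+ψ(Kᵢ−1)) = 0.
Check two-phase: ΣzᵢKᵢ = 1.278 > 1 and Σzᵢ/Kᵢ = 1.889 > 1, so g(0) = 0.278 > 0 and g(1) = -0.889 < 0.
Newton iteration, ψ⁰ = 0.5:
  ψ = 0.500: g = -0.0971, g' = -0.812 → ψ = 0.380
  ψ = 0.380: g = -0.0056, g' = -0.730 → ψ = 0.373
Converged at ψ = 0.373.
Then V = ψ·F = 0.3727·102 = 38.0 mol/h and L = F − V = 64.0 mol/h.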